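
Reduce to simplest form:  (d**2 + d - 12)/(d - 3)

Factor: d**2 + d - 12 = (d + 4)*(d - 3)
Cancel the common factor (d - 3).

d + 4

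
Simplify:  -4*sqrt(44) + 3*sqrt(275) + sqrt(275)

12*sqrt(11)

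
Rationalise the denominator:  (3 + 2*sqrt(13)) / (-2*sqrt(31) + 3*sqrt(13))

(-4*sqrt(403) - 78 - 6*sqrt(31) - 9*sqrt(13))/7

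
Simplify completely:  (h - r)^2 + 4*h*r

After expansion: h^2 + 2*h*r + r^2 — a perfect-square trinomial.

(h + r)^2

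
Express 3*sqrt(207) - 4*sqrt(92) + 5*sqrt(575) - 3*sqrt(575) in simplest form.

3*sqrt(207) = 9*sqrt(23); 4*sqrt(92) = 8*sqrt(23); 5*sqrt(575) = 25*sqrt(23); 3*sqrt(575) = 15*sqrt(23)
Combine: (9 - 8 + 25 - 15)·sqrt(23) = 11*sqrt(23)

11*sqrt(23)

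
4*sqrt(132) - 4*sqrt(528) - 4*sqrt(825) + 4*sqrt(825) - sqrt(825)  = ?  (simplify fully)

4*sqrt(132) = 8*sqrt(33); 4*sqrt(528) = 16*sqrt(33); 4*sqrt(825) = 20*sqrt(33); 4*sqrt(825) = 20*sqrt(33); sqrt(825) = 5*sqrt(33)
Combine: (8 - 16 - 20 + 20 - 5)·sqrt(33) = -13*sqrt(33)

-13*sqrt(33)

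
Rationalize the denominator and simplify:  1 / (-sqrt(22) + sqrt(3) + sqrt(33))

Group as (sqrt(3) + sqrt(33)) - sqrt(22); multiply by (sqrt(3) + sqrt(33)) + sqrt(22), then rationalise the remaining surd.

(-7*sqrt(22) - 4*sqrt(33) + 26*sqrt(3) + 33*sqrt(2))/100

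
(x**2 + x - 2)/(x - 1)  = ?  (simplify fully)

Factor: x**2 + x - 2 = (x + 2)*(x - 1)
Cancel the common factor (x - 1).

x + 2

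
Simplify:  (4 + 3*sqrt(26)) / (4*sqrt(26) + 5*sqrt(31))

(-312 - 16*sqrt(26) + 20*sqrt(31) + 15*sqrt(806))/359

Multiply numerator and denominator by -5*sqrt(31) + 4*sqrt(26).
Denominator becomes -359; numerator becomes -15*sqrt(806) - 20*sqrt(31) + 16*sqrt(26) + 312.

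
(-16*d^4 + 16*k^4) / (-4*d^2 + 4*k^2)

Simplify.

4*d^2 + 4*k^2

-16*d^4 + 16*k^4 factors as -16*(d - k)*(d + k)*(d^2 + k^2).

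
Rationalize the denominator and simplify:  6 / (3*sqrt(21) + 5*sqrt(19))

(-9*sqrt(21) + 15*sqrt(19))/143

Multiply numerator and denominator by -5*sqrt(19) + 3*sqrt(21).
Denominator becomes -286; numerator becomes -30*sqrt(19) + 18*sqrt(21).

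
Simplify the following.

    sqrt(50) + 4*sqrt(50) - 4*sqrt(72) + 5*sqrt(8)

sqrt(50) = 5*sqrt(2); 4*sqrt(50) = 20*sqrt(2); 4*sqrt(72) = 24*sqrt(2); 5*sqrt(8) = 10*sqrt(2)
Combine: (5 + 20 - 24 + 10)·sqrt(2) = 11*sqrt(2)

11*sqrt(2)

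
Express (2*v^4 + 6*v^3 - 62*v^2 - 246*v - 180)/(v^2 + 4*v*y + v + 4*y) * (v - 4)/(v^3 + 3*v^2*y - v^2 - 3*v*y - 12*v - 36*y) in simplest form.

Factor: 2*v^4 + 6*v^3 - 62*v^2 - 246*v - 180 = 2*(v + 1)*(v + 5)*(v + 3)*(v - 6);  v^2 + 4*v*y + v + 4*y = (v + 4*y)*(v + 1);  v^3 + 3*v^2*y - v^2 - 3*v*y - 12*v - 36*y = (v - 4)*(v + 3*y)*(v + 3)
Cancel the common factors (v + 3), (v - 4), (v + 1).

(2*v^2 - 2*v - 60)/(v^2 + 7*v*y + 12*y^2)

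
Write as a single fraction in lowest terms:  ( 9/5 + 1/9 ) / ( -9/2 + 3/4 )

-344/675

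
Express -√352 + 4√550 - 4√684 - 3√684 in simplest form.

-42*√19 + 16*√22

√352 = 4*√22; 4√550 = 20*√22; 4√684 = 24*√19; 3√684 = 18*√19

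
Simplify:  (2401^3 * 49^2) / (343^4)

7^4

2401^3 = 7^12; 49^2 = 7^4; 343^4 = 7^12
Combine exponents: 7^4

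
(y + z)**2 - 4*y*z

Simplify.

(y - z)**2

Expand the square and combine the 4*y*z term.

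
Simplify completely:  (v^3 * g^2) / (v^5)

g^2/v^2

Quotient: (v^-2) * g^2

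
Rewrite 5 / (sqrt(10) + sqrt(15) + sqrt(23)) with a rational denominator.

(-25*sqrt(138) + 5*sqrt(23) + 45*sqrt(15) + 70*sqrt(10))/298

Group as (sqrt(15) + sqrt(23)) + sqrt(10); multiply by (sqrt(15) + sqrt(23)) - sqrt(10), then rationalise the remaining surd.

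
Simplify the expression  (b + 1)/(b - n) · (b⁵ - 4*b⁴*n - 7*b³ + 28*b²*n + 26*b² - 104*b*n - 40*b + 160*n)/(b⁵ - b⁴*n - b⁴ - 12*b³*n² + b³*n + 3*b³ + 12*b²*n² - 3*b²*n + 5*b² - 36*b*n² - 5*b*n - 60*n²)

Factor: b⁵ - 4*b⁴*n - 7*b³ + 28*b²*n + 26*b² - 104*b*n - 40*b + 160*n = (b² - 2*b + 5)·(b - 4*n)·(b - 2)·(b + 4);  b⁵ - b⁴*n - b⁴ - 12*b³*n² + b³*n + 3*b³ + 12*b²*n² - 3*b²*n + 5*b² - 36*b*n² - 5*b*n - 60*n² = (b² - 2*b + 5)·(b - 4*n)·(b + 1)·(b + 3*n)
Cancel the common factors (b² - 2*b + 5), (b - 4*n), (b + 1).

(b² + 2*b - 8)/(b² + 2*b*n - 3*n²)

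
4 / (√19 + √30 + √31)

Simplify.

Group as (√19 + √30) + √31; multiply by (√19 + √30) - √31, then rationalise the remaining surd.

(-2*√17670 + 18*√31 + 20*√30 + 42*√19)/489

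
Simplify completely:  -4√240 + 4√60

4√240 = 16*√15; 4√60 = 8*√15
Combine: (-16 + 8)·√15 = -8*√15

-8*√15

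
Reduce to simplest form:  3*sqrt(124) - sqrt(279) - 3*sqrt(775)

-12*sqrt(31)

3*sqrt(124) = 6*sqrt(31); sqrt(279) = 3*sqrt(31); 3*sqrt(775) = 15*sqrt(31)
Combine: (6 - 3 - 15)·sqrt(31) = -12*sqrt(31)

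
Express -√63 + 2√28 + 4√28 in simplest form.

9*√7

√63 = 3*√7; 2√28 = 4*√7; 4√28 = 8*√7
Combine: (-3 + 4 + 8)·√7 = 9*√7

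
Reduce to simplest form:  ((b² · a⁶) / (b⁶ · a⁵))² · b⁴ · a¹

a³/b⁴

Inside the bracket: (b^-4) · a¹
Raise to the power 2: (b^-8) · a²
Multiply by b⁴ · a¹: add exponents.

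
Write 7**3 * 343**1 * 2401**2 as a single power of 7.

7**3 = 7**3; 343**1 = 7**3; 2401**2 = 7**8
Combine exponents: 7**14

7**14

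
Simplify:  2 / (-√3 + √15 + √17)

(-58*√3 + 2*√17 + 10*√15 + 12*√85)/179

Group as (√15 + √17) - √3; multiply by (√15 + √17) + √3, then rationalise the remaining surd.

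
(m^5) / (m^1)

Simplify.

m^4

Quotient: m^4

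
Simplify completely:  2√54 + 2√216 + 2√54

24*√6

2√54 = 6*√6; 2√216 = 12*√6; 2√54 = 6*√6
Combine: (6 + 12 + 6)·√6 = 24*√6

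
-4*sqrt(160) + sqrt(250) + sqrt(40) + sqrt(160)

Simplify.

-5*sqrt(10)

4*sqrt(160) = 16*sqrt(10); sqrt(250) = 5*sqrt(10); sqrt(40) = 2*sqrt(10); sqrt(160) = 4*sqrt(10)
Combine: (-16 + 5 + 2 + 4)·sqrt(10) = -5*sqrt(10)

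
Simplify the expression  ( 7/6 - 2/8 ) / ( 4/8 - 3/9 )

11/2

Numerator: 7/6 - 2/8 = 11/12
Denominator: 4/8 - 3/9 = 1/6
Divide: (11/12) · (6) = 11/2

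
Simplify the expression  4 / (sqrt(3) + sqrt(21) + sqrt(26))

Group as (sqrt(21) + sqrt(26)) + sqrt(3); multiply by (sqrt(21) + sqrt(26)) - sqrt(3), then rationalise the remaining surd.

(-3*sqrt(182) - sqrt(26) + 4*sqrt(21) + 22*sqrt(3))/31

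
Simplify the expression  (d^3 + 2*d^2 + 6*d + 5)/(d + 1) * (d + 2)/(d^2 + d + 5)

d + 2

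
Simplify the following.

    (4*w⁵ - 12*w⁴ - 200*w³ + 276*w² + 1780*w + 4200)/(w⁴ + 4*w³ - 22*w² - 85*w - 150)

4*w - 28

Factor: 4*w⁵ - 12*w⁴ - 200*w³ + 276*w² + 1780*w + 4200 = 4·(w - 7)·(w + 6)·(w² + 3*w + 5)·(w - 5);  w⁴ + 4*w³ - 22*w² - 85*w - 150 = (w - 5)·(w² + 3*w + 5)·(w + 6)
Cancel the common factors (w² + 3*w + 5), (w + 6), (w - 5).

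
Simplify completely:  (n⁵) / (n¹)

n⁴

Quotient: n⁴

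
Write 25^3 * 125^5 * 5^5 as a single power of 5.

25^3 = 5^6; 125^5 = 5^15; 5^5 = 5^5
Combine exponents: 5^26

5^26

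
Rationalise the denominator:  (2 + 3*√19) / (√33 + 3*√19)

(-3*√627 - 2*√33 + 6*√19 + 171)/138

Multiply numerator and denominator by -√33 + 3*√19.
Denominator becomes 138; numerator becomes -3*√627 - 2*√33 + 6*√19 + 171.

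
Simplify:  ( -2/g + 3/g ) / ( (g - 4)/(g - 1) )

Numerator: -2/g + 3/g = 1/g
Denominator: (g - 4)/(g - 1) = (g - 4)/(g - 1)
Divide: (1/g) · ((g - 1)/(g - 4)) = (g - 1)/(g^2 - 4*g)

(g - 1)/(g^2 - 4*g)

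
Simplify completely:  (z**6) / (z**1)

Quotient: z**5

z**5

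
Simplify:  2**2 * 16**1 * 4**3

2**12

2**2 = 2**2; 16**1 = 2**4; 4**3 = 2**6
Combine exponents: 2**12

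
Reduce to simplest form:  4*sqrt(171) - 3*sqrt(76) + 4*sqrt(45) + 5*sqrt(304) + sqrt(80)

4*sqrt(171) = 12*sqrt(19); 3*sqrt(76) = 6*sqrt(19); 4*sqrt(45) = 12*sqrt(5); 5*sqrt(304) = 20*sqrt(19); sqrt(80) = 4*sqrt(5)

16*sqrt(5) + 26*sqrt(19)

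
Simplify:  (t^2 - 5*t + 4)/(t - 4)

t - 1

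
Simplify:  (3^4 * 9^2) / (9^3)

3^2

3^4 = 3^4; 9^2 = 3^4; 9^3 = 3^6
Combine exponents: 3^2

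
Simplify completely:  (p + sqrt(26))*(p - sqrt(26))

p^2 - 26

Difference of squares with P = p, Q = sqrt(26).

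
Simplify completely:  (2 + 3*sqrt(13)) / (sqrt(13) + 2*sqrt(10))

(-39 - 2*sqrt(13) + 4*sqrt(10) + 6*sqrt(130))/27

Multiply numerator and denominator by -2*sqrt(10) + sqrt(13).
Denominator becomes -27; numerator becomes -6*sqrt(130) - 4*sqrt(10) + 2*sqrt(13) + 39.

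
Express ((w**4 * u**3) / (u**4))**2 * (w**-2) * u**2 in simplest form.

w**6

Inside the bracket: w**4 * (u**-1)
Raise to the power 2: w**8 * (u**-2)
Multiply by (w**-2) * u**2: add exponents.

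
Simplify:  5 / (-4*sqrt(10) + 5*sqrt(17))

Multiply numerator and denominator by 4*sqrt(10) + 5*sqrt(17).
Denominator becomes 265; numerator becomes 20*sqrt(10) + 25*sqrt(17).

(4*sqrt(10) + 5*sqrt(17))/53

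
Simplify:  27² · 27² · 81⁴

27² = 3^6; 27² = 3^6; 81⁴ = 3^16
Combine exponents: 3^28

3^28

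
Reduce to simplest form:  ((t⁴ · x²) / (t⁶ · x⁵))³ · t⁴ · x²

Inside the bracket: (t^-2) · (x^-3)
Raise to the power 3: (t^-6) · (x^-9)
Multiply by t⁴ · x²: add exponents.

1/(t²*x⁷)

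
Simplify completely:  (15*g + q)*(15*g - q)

Difference of squares with P = 15*g, Q = q.

225*g**2 - q**2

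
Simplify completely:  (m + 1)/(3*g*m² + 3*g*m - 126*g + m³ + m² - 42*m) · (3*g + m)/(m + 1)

1/(m² + m - 42)

Factor: 3*g*m² + 3*g*m - 126*g + m³ + m² - 42*m = (3*g + m)·(m + 7)·(m - 6)
Cancel the common factors (m + 1), (3*g + m).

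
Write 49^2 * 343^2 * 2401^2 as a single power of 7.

7^18

49^2 = 7^4; 343^2 = 7^6; 2401^2 = 7^8
Combine exponents: 7^18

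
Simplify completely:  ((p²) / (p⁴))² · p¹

p^(-3)

Inside the bracket: (p^-2)
Raise to the power 2: (p^-4)
Multiply by p¹: add exponents.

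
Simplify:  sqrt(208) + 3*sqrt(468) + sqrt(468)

sqrt(208) = 4*sqrt(13); 3*sqrt(468) = 18*sqrt(13); sqrt(468) = 6*sqrt(13)
Combine: (4 + 18 + 6)·sqrt(13) = 28*sqrt(13)

28*sqrt(13)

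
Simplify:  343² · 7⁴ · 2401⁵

7^30

343² = 7^6; 7⁴ = 7^4; 2401⁵ = 7^20
Combine exponents: 7^30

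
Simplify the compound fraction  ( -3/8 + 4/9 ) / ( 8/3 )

5/192

Numerator: -3/8 + 4/9 = 5/72
Denominator: 8/3 = 8/3
Divide: (5/72) · (3/8) = 5/192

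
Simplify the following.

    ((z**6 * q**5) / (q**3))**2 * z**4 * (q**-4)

z**16

Inside the bracket: z**6 * q**2
Raise to the power 2: z**12 * q**4
Multiply by z**4 * (q**-4): add exponents.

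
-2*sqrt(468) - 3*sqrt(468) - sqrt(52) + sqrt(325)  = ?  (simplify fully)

2*sqrt(468) = 12*sqrt(13); 3*sqrt(468) = 18*sqrt(13); sqrt(52) = 2*sqrt(13); sqrt(325) = 5*sqrt(13)
Combine: (-12 - 18 - 2 + 5)·sqrt(13) = -27*sqrt(13)

-27*sqrt(13)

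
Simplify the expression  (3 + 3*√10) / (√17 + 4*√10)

(-3*√170 - 3*√17 + 12*√10 + 120)/143

Multiply numerator and denominator by -√17 + 4*√10.
Denominator becomes 143; numerator becomes -3*√170 - 3*√17 + 12*√10 + 120.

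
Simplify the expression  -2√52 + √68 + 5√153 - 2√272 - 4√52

2√52 = 4*√13; √68 = 2*√17; 5√153 = 15*√17; 2√272 = 8*√17; 4√52 = 8*√13

-12*√13 + 9*√17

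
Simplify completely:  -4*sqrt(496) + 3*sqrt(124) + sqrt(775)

-5*sqrt(31)

4*sqrt(496) = 16*sqrt(31); 3*sqrt(124) = 6*sqrt(31); sqrt(775) = 5*sqrt(31)
Combine: (-16 + 6 + 5)·sqrt(31) = -5*sqrt(31)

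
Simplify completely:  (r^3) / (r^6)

Quotient: (r^-3)

r^(-3)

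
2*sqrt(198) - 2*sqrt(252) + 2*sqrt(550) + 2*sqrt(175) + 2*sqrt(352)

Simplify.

-2*sqrt(7) + 24*sqrt(22)

2*sqrt(198) = 6*sqrt(22); 2*sqrt(252) = 12*sqrt(7); 2*sqrt(550) = 10*sqrt(22); 2*sqrt(175) = 10*sqrt(7); 2*sqrt(352) = 8*sqrt(22)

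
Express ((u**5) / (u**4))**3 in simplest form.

Inside the bracket: u**1
Raise to the power 3: u**3

u**3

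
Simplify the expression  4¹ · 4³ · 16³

2^20

4¹ = 2^2; 4³ = 2^6; 16³ = 2^12
Combine exponents: 2^20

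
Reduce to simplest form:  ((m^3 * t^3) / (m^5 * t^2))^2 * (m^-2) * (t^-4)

Inside the bracket: (m^-2) * t^1
Raise to the power 2: (m^-4) * t^2
Multiply by (m^-2) * (t^-4): add exponents.

1/(m^6*t^2)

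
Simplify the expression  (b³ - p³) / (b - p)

b^3 - p^3 = (b - p)(b² + b*p + p²).

b² + b*p + p²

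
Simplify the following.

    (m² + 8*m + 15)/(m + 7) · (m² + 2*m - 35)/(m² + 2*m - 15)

Factor: m² + 8*m + 15 = (m + 5)·(m + 3);  m² + 2*m - 35 = (m - 5)·(m + 7);  m² + 2*m - 15 = (m + 5)·(m - 3)
Cancel the common factors (m + 5), (m + 7).

(m² - 2*m - 15)/(m - 3)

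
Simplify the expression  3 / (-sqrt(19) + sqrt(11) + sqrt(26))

Group as (sqrt(11) + sqrt(26)) - sqrt(19); multiply by (sqrt(11) + sqrt(26)) + sqrt(19), then rationalise the remaining surd.

(-27*sqrt(19) + 6*sqrt(26) + 51*sqrt(11) + 3*sqrt(5434))/410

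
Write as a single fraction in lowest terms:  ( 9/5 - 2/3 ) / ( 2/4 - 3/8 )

136/15

Numerator: 9/5 - 2/3 = 17/15
Denominator: 2/4 - 3/8 = 1/8
Divide: (17/15) · (8) = 136/15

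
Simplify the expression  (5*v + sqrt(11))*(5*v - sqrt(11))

25*v^2 - 11

Difference of squares with P = 5*v, Q = sqrt(11).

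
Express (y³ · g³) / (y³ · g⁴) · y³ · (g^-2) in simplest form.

Quotient: (g^-1)
Multiply by y³ · (g^-2): add exponents.

y³/g³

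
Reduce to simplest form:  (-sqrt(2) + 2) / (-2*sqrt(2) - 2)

(-3*sqrt(2) + 4)/2

Multiply numerator and denominator by -2 + 2*sqrt(2).
Denominator becomes -4; numerator becomes -8 + 6*sqrt(2).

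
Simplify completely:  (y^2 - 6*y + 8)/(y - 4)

Factor: y^2 - 6*y + 8 = (y - 4)*(y - 2)
Cancel the common factor (y - 4).

y - 2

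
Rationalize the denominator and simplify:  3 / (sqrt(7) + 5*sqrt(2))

(-3*sqrt(7) + 15*sqrt(2))/43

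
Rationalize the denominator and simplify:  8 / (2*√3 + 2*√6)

(-4*√3 + 4*√6)/3

Multiply numerator and denominator by -2*√3 + 2*√6.
Denominator becomes 12; numerator becomes -16*√3 + 16*√6.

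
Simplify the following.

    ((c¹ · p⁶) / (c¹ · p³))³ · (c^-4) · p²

p^11/c⁴

Inside the bracket: p³
Raise to the power 3: p⁹
Multiply by (c^-4) · p²: add exponents.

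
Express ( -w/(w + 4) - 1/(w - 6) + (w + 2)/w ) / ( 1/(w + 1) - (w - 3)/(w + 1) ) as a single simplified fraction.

Numerator: -w/(w + 4) - 1/(w - 6) + (w + 2)/w = (5*w² - 32*w - 48)/(w³ - 2*w² - 24*w)
Denominator: 1/(w + 1) - (w - 3)/(w + 1) = (-w + 4)/(w + 1)
Divide: ((5*w² - 32*w - 48)/(w³ - 2*w² - 24*w)) · ((w + 1)/(-w + 4)) = (-5*w³ + 27*w² + 80*w + 48)/(w⁴ - 6*w³ - 16*w² + 96*w)

(-5*w³ + 27*w² + 80*w + 48)/(w⁴ - 6*w³ - 16*w² + 96*w)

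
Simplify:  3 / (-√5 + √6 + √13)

(-21*√5 - 3*√13 + 18*√6 + 3*√390)/58

Group as (√6 + √13) - √5; multiply by (√6 + √13) + √5, then rationalise the remaining surd.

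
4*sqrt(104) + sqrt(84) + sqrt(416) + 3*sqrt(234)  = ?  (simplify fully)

2*sqrt(21) + 21*sqrt(26)

4*sqrt(104) = 8*sqrt(26); sqrt(84) = 2*sqrt(21); sqrt(416) = 4*sqrt(26); 3*sqrt(234) = 9*sqrt(26)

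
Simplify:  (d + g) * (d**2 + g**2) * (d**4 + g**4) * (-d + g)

(g+d)(g-d) = -d**2 + g**2; continue pairing.

-d**8 + g**8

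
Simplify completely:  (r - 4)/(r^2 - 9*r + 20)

1/(r - 5)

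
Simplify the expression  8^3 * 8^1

8^3 = 2^9; 8^1 = 2^3
Combine exponents: 2^12

2^12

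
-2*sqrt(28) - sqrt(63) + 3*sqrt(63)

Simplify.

2*sqrt(28) = 4*sqrt(7); sqrt(63) = 3*sqrt(7); 3*sqrt(63) = 9*sqrt(7)
Combine: (-4 - 3 + 9)·sqrt(7) = 2*sqrt(7)

2*sqrt(7)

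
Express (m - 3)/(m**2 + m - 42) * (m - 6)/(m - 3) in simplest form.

Factor: m**2 + m - 42 = (m - 6)*(m + 7)
Cancel the common factors (m - 3), (m - 6).

1/(m + 7)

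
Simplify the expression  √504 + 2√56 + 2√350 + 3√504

38*√14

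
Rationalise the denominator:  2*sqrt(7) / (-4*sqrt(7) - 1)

Multiply numerator and denominator by -1 + 4*sqrt(7).
Denominator becomes -111; numerator becomes -2*sqrt(7) + 56.

(-56 + 2*sqrt(7))/111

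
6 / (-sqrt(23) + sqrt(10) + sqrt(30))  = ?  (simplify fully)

Group as (sqrt(10) + sqrt(30)) - sqrt(23); multiply by (sqrt(10) + sqrt(30)) + sqrt(23), then rationalise the remaining surd.

(-102*sqrt(23) + 18*sqrt(30) + 258*sqrt(10) + 120*sqrt(69))/911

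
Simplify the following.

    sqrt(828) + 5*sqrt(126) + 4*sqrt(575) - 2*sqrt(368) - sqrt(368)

sqrt(828) = 6*sqrt(23); 5*sqrt(126) = 15*sqrt(14); 4*sqrt(575) = 20*sqrt(23); 2*sqrt(368) = 8*sqrt(23); sqrt(368) = 4*sqrt(23)

15*sqrt(14) + 14*sqrt(23)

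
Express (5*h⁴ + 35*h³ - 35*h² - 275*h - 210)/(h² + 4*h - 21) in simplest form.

5*h² + 15*h + 10

Factor: 5*h⁴ + 35*h³ - 35*h² - 275*h - 210 = 5·(h + 1)·(h + 2)·(h + 7)·(h - 3);  h² + 4*h - 21 = (h - 3)·(h + 7)
Cancel the common factors (h - 3), (h + 7).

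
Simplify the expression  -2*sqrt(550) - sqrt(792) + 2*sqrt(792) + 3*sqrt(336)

2*sqrt(550) = 10*sqrt(22); sqrt(792) = 6*sqrt(22); 2*sqrt(792) = 12*sqrt(22); 3*sqrt(336) = 12*sqrt(21)

-4*sqrt(22) + 12*sqrt(21)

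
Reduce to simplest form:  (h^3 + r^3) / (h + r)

Apply the sum-of-cubes factorisation and cancel (h + r).

h^2 - h*r + r^2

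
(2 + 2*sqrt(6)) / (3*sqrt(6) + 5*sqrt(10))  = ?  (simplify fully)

(-18 - 3*sqrt(6) + 5*sqrt(10) + 10*sqrt(15))/98

Multiply numerator and denominator by -5*sqrt(10) + 3*sqrt(6).
Denominator becomes -196; numerator becomes -20*sqrt(15) - 10*sqrt(10) + 6*sqrt(6) + 36.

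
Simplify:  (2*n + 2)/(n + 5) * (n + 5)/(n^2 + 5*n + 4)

2/(n + 4)

Factor: 2*n + 2 = 2*(n + 1);  n^2 + 5*n + 4 = (n + 4)*(n + 1)
Cancel the common factors (n + 5), (n + 1).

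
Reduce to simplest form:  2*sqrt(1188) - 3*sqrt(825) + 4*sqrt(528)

13*sqrt(33)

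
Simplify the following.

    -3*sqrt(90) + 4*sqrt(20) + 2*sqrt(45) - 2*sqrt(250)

3*sqrt(90) = 9*sqrt(10); 4*sqrt(20) = 8*sqrt(5); 2*sqrt(45) = 6*sqrt(5); 2*sqrt(250) = 10*sqrt(10)

-19*sqrt(10) + 14*sqrt(5)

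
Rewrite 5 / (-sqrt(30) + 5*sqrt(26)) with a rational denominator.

Multiply numerator and denominator by sqrt(30) + 5*sqrt(26).
Denominator becomes 620; numerator becomes 5*sqrt(30) + 25*sqrt(26).

(sqrt(30) + 5*sqrt(26))/124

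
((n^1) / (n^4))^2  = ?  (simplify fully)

Inside the bracket: (n^-3)
Raise to the power 2: (n^-6)

n^(-6)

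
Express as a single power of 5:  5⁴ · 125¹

5^7

5⁴ = 5^4; 125¹ = 5^3
Combine exponents: 5^7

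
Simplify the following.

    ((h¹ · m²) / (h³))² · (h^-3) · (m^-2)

Inside the bracket: (h^-2) · m²
Raise to the power 2: (h^-4) · m⁴
Multiply by (h^-3) · (m^-2): add exponents.

m²/h⁷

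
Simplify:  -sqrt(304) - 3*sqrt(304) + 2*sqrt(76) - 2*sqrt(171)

sqrt(304) = 4*sqrt(19); 3*sqrt(304) = 12*sqrt(19); 2*sqrt(76) = 4*sqrt(19); 2*sqrt(171) = 6*sqrt(19)
Combine: (-4 - 12 + 4 - 6)·sqrt(19) = -18*sqrt(19)

-18*sqrt(19)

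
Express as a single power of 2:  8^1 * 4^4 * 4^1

2^13

8^1 = 2^3; 4^4 = 2^8; 4^1 = 2^2
Combine exponents: 2^13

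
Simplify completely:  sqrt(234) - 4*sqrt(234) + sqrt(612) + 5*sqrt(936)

6*sqrt(17) + 21*sqrt(26)

sqrt(234) = 3*sqrt(26); 4*sqrt(234) = 12*sqrt(26); sqrt(612) = 6*sqrt(17); 5*sqrt(936) = 30*sqrt(26)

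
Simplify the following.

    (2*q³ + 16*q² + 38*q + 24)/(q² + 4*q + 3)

2*q + 8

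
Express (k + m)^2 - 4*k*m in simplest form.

(k - m)^2

After expansion: k^2 - 2*k*m + m^2 — a perfect-square trinomial.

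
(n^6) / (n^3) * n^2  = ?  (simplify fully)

Quotient: n^3
Multiply by n^2: add exponents.

n^5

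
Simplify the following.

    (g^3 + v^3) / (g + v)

g^3 + v^3 = (g + v)(g^2 - g*v + v^2).

g^2 - g*v + v^2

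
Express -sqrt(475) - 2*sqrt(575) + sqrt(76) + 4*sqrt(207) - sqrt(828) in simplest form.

-4*sqrt(23) - 3*sqrt(19)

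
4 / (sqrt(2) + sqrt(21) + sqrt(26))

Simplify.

Group as (sqrt(2) + sqrt(21)) + sqrt(26); multiply by (sqrt(2) + sqrt(21)) - sqrt(26), then rationalise the remaining surd.

(-16*sqrt(273) - 12*sqrt(26) + 28*sqrt(21) + 180*sqrt(2))/159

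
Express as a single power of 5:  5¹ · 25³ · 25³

5¹ = 5^1; 25³ = 5^6; 25³ = 5^6
Combine exponents: 5^13

5^13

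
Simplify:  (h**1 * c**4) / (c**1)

Quotient: h**1 * c**3

c**3*h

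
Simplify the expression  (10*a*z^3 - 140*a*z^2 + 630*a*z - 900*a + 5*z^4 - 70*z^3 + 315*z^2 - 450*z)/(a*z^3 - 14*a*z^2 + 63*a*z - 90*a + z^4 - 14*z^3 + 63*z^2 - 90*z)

(10*a + 5*z)/(a + z)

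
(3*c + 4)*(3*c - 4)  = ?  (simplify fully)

9*c^2 - 16

(3*c)^2 - (4)^2 = 9*c^2 - 16.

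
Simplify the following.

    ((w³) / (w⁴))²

Inside the bracket: (w^-1)
Raise to the power 2: (w^-2)

w^(-2)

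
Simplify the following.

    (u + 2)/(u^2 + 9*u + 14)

Factor: u^2 + 9*u + 14 = (u + 2)*(u + 7)
Cancel the common factor (u + 2).

1/(u + 7)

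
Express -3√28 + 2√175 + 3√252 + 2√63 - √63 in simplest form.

25*√7

3√28 = 6*√7; 2√175 = 10*√7; 3√252 = 18*√7; 2√63 = 6*√7; √63 = 3*√7
Combine: (-6 + 10 + 18 + 6 - 3)·√7 = 25*√7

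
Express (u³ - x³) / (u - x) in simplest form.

u² + u*x + x²

u^3 - x^3 = (u - x)(u² + u*x + x²).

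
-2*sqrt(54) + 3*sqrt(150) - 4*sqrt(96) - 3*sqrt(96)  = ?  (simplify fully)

-19*sqrt(6)

2*sqrt(54) = 6*sqrt(6); 3*sqrt(150) = 15*sqrt(6); 4*sqrt(96) = 16*sqrt(6); 3*sqrt(96) = 12*sqrt(6)
Combine: (-6 + 15 - 16 - 12)·sqrt(6) = -19*sqrt(6)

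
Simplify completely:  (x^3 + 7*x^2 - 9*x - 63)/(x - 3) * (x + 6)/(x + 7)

x^2 + 9*x + 18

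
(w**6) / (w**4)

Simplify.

w**2

Quotient: w**2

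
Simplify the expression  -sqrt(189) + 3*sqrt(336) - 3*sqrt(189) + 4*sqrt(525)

20*sqrt(21)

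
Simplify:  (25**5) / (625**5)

25**5 = 5**10; 625**5 = 5**20
Combine exponents: 5**(-10)

5**(-10)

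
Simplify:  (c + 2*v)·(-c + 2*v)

-c² + 4*v²

Product of conjugates: (P+Q)(P-Q) = P^2 - Q^2.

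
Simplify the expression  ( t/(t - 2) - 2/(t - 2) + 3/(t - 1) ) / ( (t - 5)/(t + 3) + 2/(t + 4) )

Numerator: t/(t - 2) - 2/(t - 2) + 3/(t - 1) = (t + 2)/(t - 1)
Denominator: (t - 5)/(t + 3) + 2/(t + 4) = (t^2 + t - 14)/(t^2 + 7*t + 12)
Divide: ((t + 2)/(t - 1)) · ((t^2 + 7*t + 12)/(t^2 + t - 14)) = (t^3 + 9*t^2 + 26*t + 24)/(t^3 - 15*t + 14)

(t^3 + 9*t^2 + 26*t + 24)/(t^3 - 15*t + 14)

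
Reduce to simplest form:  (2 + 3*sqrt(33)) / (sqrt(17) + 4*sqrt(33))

(-3*sqrt(561) - 2*sqrt(17) + 8*sqrt(33) + 396)/511

Multiply numerator and denominator by -sqrt(17) + 4*sqrt(33).
Denominator becomes 511; numerator becomes -3*sqrt(561) - 2*sqrt(17) + 8*sqrt(33) + 396.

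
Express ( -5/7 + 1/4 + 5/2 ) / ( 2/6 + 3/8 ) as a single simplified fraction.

Numerator: -5/7 + 1/4 + 5/2 = 57/28
Denominator: 2/6 + 3/8 = 17/24
Divide: (57/28) · (24/17) = 342/119

342/119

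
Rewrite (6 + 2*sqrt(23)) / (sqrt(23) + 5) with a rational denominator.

Multiply numerator and denominator by -sqrt(23) + 5.
Denominator becomes 2; numerator becomes -16 + 4*sqrt(23).

-8 + 2*sqrt(23)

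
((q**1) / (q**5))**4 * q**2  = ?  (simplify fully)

q**(-14)

Inside the bracket: (q**-4)
Raise to the power 4: (q**-16)
Multiply by q**2: add exponents.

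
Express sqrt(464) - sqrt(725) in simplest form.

-sqrt(29)

sqrt(464) = 4*sqrt(29); sqrt(725) = 5*sqrt(29)
Combine: (4 - 5)·sqrt(29) = -sqrt(29)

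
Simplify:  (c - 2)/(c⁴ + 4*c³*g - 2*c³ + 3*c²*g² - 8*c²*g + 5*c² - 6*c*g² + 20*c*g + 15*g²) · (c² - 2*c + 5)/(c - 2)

1/(c² + 4*c*g + 3*g²)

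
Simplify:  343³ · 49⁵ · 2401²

7^27

343³ = 7^9; 49⁵ = 7^10; 2401² = 7^8
Combine exponents: 7^27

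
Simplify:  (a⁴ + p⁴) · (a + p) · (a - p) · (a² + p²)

a⁸ - p⁸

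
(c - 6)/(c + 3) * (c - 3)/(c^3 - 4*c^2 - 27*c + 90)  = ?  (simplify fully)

Factor: c^3 - 4*c^2 - 27*c + 90 = (c - 6)*(c + 5)*(c - 3)
Cancel the common factors (c - 6), (c - 3).

1/(c^2 + 8*c + 15)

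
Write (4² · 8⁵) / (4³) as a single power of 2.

2^13

4² = 2^4; 8⁵ = 2^15; 4³ = 2^6
Combine exponents: 2^13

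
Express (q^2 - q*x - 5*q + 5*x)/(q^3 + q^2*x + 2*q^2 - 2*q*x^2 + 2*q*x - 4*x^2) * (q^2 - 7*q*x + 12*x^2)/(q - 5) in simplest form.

Factor: q^2 - q*x - 5*q + 5*x = (q - 5)*(q - x);  q^3 + q^2*x + 2*q^2 - 2*q*x^2 + 2*q*x - 4*x^2 = (q - x)*(q + 2*x)*(q + 2);  q^2 - 7*q*x + 12*x^2 = (q - 4*x)*(q - 3*x)
Cancel the common factors (q - x), (q - 5).

(q^2 - 7*q*x + 12*x^2)/(q^2 + 2*q*x + 2*q + 4*x)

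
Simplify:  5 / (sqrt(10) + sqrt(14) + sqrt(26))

Group as (sqrt(10) + sqrt(26)) + sqrt(14); multiply by (sqrt(10) + sqrt(26)) - sqrt(14), then rationalise the remaining surd.

(-10*sqrt(910) - 5*sqrt(26) + 55*sqrt(14) + 75*sqrt(10))/278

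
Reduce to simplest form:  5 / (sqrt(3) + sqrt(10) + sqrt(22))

Group as (sqrt(3) + sqrt(22)) + sqrt(10); multiply by (sqrt(3) + sqrt(22)) - sqrt(10), then rationalise the remaining surd.

(-20*sqrt(165) - 45*sqrt(22) + 75*sqrt(10) + 145*sqrt(3))/39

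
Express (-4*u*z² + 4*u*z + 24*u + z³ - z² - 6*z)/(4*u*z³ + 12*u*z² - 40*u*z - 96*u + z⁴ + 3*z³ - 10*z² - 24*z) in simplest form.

Factor: -4*u*z² + 4*u*z + 24*u + z³ - z² - 6*z = (-4*u + z)·(z - 3)·(z + 2);  4*u*z³ + 12*u*z² - 40*u*z - 96*u + z⁴ + 3*z³ - 10*z² - 24*z = (z + 4)·(4*u + z)·(z - 3)·(z + 2)
Cancel the common factors (z + 2), (z - 3).

(-4*u + z)/(4*u*z + 16*u + z² + 4*z)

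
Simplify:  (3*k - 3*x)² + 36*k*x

9*(k + x)²

Expand the square and combine the 36*k*x term.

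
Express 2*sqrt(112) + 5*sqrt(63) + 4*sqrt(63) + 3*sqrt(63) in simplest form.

2*sqrt(112) = 8*sqrt(7); 5*sqrt(63) = 15*sqrt(7); 4*sqrt(63) = 12*sqrt(7); 3*sqrt(63) = 9*sqrt(7)
Combine: (8 + 15 + 12 + 9)·sqrt(7) = 44*sqrt(7)

44*sqrt(7)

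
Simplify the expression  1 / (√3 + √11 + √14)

Group as (√11 + √14) + √3; multiply by (√11 + √14) - √3, then rationalise the remaining surd.

(-√462 + 3*√11 + 11*√3)/66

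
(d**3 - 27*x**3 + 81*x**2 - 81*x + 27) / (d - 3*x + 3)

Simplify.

d**2 + 3*d*x - 3*d + 9*x**2 - 18*x + 9

Factor as (a-b)(a**2+ab+b**2) with a=d, b=(3*x - 3).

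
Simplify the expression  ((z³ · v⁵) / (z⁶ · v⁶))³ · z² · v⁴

v/z⁷

Inside the bracket: (z^-3) · (v^-1)
Raise to the power 3: (z^-9) · (v^-3)
Multiply by z² · v⁴: add exponents.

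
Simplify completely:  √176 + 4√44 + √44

14*√11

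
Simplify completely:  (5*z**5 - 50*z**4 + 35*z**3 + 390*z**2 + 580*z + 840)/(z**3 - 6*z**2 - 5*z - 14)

5*z**2 - 20*z - 60

Factor: 5*z**5 - 50*z**4 + 35*z**3 + 390*z**2 + 580*z + 840 = 5*(z - 7)*(z - 6)*(z + 2)*(z**2 + z + 2);  z**3 - 6*z**2 - 5*z - 14 = (z - 7)*(z**2 + z + 2)
Cancel the common factors (z**2 + z + 2), (z - 7).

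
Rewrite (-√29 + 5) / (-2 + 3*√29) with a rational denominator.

Multiply numerator and denominator by -3*√29 - 2.
Denominator becomes -257; numerator becomes -13*√29 + 77.

(-77 + 13*√29)/257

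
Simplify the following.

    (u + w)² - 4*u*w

(u - w)²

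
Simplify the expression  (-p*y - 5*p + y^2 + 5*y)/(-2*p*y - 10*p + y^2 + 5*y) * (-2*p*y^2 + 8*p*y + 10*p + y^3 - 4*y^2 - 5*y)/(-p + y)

Factor: -p*y - 5*p + y^2 + 5*y = (-p + y)*(y + 5);  -2*p*y - 10*p + y^2 + 5*y = (-2*p + y)*(y + 5);  -2*p*y^2 + 8*p*y + 10*p + y^3 - 4*y^2 - 5*y = (y + 1)*(y - 5)*(-2*p + y)
Cancel the common factors (-2*p + y), (-p + y), (y + 5).

y^2 - 4*y - 5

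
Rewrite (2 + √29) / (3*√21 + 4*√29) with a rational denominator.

(-3*√609 - 6*√21 + 8*√29 + 116)/275

Multiply numerator and denominator by -3*√21 + 4*√29.
Denominator becomes 275; numerator becomes -3*√609 - 6*√21 + 8*√29 + 116.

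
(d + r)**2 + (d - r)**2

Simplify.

2*d**2 + 2*r**2

Binomially expand both and collect terms in d, r.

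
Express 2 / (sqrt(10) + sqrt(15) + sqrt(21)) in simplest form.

Group as (sqrt(10) + sqrt(15)) + sqrt(21); multiply by (sqrt(10) + sqrt(15)) - sqrt(21), then rationalise the remaining surd.

(-15*sqrt(14) + 2*sqrt(21) + 8*sqrt(15) + 13*sqrt(10))/146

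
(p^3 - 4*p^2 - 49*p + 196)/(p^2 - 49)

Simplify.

Factor: p^3 - 4*p^2 - 49*p + 196 = (p - 7)*(p - 4)*(p + 7);  p^2 - 49 = (p - 7)*(p + 7)
Cancel the common factors (p - 7), (p + 7).

p - 4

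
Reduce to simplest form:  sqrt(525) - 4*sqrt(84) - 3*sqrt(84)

sqrt(525) = 5*sqrt(21); 4*sqrt(84) = 8*sqrt(21); 3*sqrt(84) = 6*sqrt(21)
Combine: (5 - 8 - 6)·sqrt(21) = -9*sqrt(21)

-9*sqrt(21)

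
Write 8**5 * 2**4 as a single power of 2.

8**5 = 2**15; 2**4 = 2**4
Combine exponents: 2**19

2**19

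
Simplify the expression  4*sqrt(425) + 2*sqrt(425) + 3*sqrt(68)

36*sqrt(17)

4*sqrt(425) = 20*sqrt(17); 2*sqrt(425) = 10*sqrt(17); 3*sqrt(68) = 6*sqrt(17)
Combine: (20 + 10 + 6)·sqrt(17) = 36*sqrt(17)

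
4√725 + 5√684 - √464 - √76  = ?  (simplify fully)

4√725 = 20*√29; 5√684 = 30*√19; √464 = 4*√29; √76 = 2*√19

16*√29 + 28*√19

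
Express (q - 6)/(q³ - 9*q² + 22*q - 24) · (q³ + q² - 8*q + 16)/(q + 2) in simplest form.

Factor: q³ - 9*q² + 22*q - 24 = (q² - 3*q + 4)·(q - 6);  q³ + q² - 8*q + 16 = (q² - 3*q + 4)·(q + 4)
Cancel the common factors (q² - 3*q + 4), (q - 6).

(q + 4)/(q + 2)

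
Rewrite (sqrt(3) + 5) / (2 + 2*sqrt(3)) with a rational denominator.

Multiply numerator and denominator by -2*sqrt(3) + 2.
Denominator becomes -8; numerator becomes -8*sqrt(3) + 4.

(-1 + 2*sqrt(3))/2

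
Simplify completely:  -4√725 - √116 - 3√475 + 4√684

-22*√29 + 9*√19

4√725 = 20*√29; √116 = 2*√29; 3√475 = 15*√19; 4√684 = 24*√19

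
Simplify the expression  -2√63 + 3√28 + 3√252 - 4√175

-2*√7

2√63 = 6*√7; 3√28 = 6*√7; 3√252 = 18*√7; 4√175 = 20*√7
Combine: (-6 + 6 + 18 - 20)·√7 = -2*√7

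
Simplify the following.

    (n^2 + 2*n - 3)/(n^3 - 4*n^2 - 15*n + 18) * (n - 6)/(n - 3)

Factor: n^2 + 2*n - 3 = (n + 3)*(n - 1);  n^3 - 4*n^2 - 15*n + 18 = (n - 1)*(n - 6)*(n + 3)
Cancel the common factors (n - 1), (n - 6), (n + 3).

1/(n - 3)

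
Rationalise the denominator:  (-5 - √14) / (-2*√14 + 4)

(24 + 7*√14)/20

Multiply numerator and denominator by 4 + 2*√14.
Denominator becomes -40; numerator becomes -14*√14 - 48.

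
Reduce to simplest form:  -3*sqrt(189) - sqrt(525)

-14*sqrt(21)

3*sqrt(189) = 9*sqrt(21); sqrt(525) = 5*sqrt(21)
Combine: (-9 - 5)·sqrt(21) = -14*sqrt(21)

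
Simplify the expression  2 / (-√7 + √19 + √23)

Group as (√19 + √23) - √7; multiply by (√19 + √23) + √7, then rationalise the remaining surd.

(-70*√7 + 6*√23 + 22*√19 + 4*√3059)/523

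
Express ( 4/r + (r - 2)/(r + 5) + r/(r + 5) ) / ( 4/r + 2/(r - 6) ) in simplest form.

(r³ - 5*r² + 4*r - 60)/(3*r² + 3*r - 60)

Numerator: 4/r + (r - 2)/(r + 5) + r/(r + 5) = (2*r² + 2*r + 20)/(r² + 5*r)
Denominator: 4/r + 2/(r - 6) = (6*r - 24)/(r² - 6*r)
Divide: ((2*r² + 2*r + 20)/(r² + 5*r)) · ((r² - 6*r)/(6*r - 24)) = (r³ - 5*r² + 4*r - 60)/(3*r² + 3*r - 60)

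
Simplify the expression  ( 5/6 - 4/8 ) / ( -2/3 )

-1/2

Numerator: 5/6 - 4/8 = 1/3
Denominator: -2/3 = -2/3
Divide: (1/3) · (-3/2) = -1/2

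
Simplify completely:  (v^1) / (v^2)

Quotient: (v^-1)

1/v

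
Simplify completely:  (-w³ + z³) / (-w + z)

Apply the difference-of-cubes factorisation and cancel (-w + z).

w² + w*z + z²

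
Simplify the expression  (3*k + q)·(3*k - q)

Difference of squares with P = 3*k, Q = q.

9*k² - q²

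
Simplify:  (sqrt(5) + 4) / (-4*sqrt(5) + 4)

(-5*sqrt(5) - 9)/16

Multiply numerator and denominator by 4 + 4*sqrt(5).
Denominator becomes -64; numerator becomes 36 + 20*sqrt(5).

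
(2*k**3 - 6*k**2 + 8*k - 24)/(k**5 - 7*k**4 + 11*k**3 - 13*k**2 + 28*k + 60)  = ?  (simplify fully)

Factor: 2*k**3 - 6*k**2 + 8*k - 24 = 2*(k**2 + 4)*(k - 3);  k**5 - 7*k**4 + 11*k**3 - 13*k**2 + 28*k + 60 = (k + 1)*(k**2 + 4)*(k - 5)*(k - 3)
Cancel the common factors (k**2 + 4), (k - 3).

2/(k**2 - 4*k - 5)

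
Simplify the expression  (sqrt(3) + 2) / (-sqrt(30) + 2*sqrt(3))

(-2*sqrt(30) - 3*sqrt(10) - 4*sqrt(3) - 6)/18

Multiply numerator and denominator by 2*sqrt(3) + sqrt(30).
Denominator becomes -18; numerator becomes 6 + 4*sqrt(3) + 3*sqrt(10) + 2*sqrt(30).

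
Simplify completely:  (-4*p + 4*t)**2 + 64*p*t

16*(p + t)**2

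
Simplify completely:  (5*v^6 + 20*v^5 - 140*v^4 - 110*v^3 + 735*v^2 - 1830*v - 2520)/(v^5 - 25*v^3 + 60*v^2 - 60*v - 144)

(5*v^2 + 50*v + 105)/(v + 6)

Factor: 5*v^6 + 20*v^5 - 140*v^4 - 110*v^3 + 735*v^2 - 1830*v - 2520 = 5*(v + 7)*(v + 1)*(v - 4)*(v + 3)*(v^2 - 3*v + 6);  v^5 - 25*v^3 + 60*v^2 - 60*v - 144 = (v - 4)*(v + 1)*(v^2 - 3*v + 6)*(v + 6)
Cancel the common factors (v^2 - 3*v + 6), (v + 1), (v - 4).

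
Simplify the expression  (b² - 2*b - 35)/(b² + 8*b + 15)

Factor: b² - 2*b - 35 = (b + 5)·(b - 7);  b² + 8*b + 15 = (b + 5)·(b + 3)
Cancel the common factor (b + 5).

(b - 7)/(b + 3)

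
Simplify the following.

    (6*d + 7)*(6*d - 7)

36*d**2 - 49

Product of conjugates: (P+Q)(P-Q) = P**2 - Q**2.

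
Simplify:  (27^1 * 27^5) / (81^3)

27^1 = 3^3; 27^5 = 3^15; 81^3 = 3^12
Combine exponents: 3^6

3^6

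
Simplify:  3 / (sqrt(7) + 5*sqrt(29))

Multiply numerator and denominator by -5*sqrt(29) + sqrt(7).
Denominator becomes -718; numerator becomes -15*sqrt(29) + 3*sqrt(7).

(-3*sqrt(7) + 15*sqrt(29))/718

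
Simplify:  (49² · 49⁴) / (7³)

49² = 7^4; 49⁴ = 7^8; 7³ = 7^3
Combine exponents: 7^9

7^9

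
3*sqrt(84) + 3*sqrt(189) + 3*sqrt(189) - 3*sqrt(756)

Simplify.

6*sqrt(21)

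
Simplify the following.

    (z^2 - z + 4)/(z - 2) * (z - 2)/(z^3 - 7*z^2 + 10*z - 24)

1/(z - 6)

Factor: z^3 - 7*z^2 + 10*z - 24 = (z^2 - z + 4)*(z - 6)
Cancel the common factors (z^2 - z + 4), (z - 2).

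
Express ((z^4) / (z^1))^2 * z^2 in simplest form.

z^8

Inside the bracket: z^3
Raise to the power 2: z^6
Multiply by z^2: add exponents.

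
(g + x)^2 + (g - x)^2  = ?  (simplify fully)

Binomially expand both and collect terms in g, x.

2*g^2 + 2*x^2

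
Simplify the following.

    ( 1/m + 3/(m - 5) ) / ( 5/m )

(4*m - 5)/(5*m - 25)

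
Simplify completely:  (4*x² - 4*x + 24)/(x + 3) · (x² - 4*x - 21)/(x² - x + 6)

4*x - 28

Factor: 4*x² - 4*x + 24 = 4·(x² - x + 6);  x² - 4*x - 21 = (x + 3)·(x - 7)
Cancel the common factors (x² - x + 6), (x + 3).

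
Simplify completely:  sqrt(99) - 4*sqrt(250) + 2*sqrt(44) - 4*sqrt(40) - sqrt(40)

sqrt(99) = 3*sqrt(11); 4*sqrt(250) = 20*sqrt(10); 2*sqrt(44) = 4*sqrt(11); 4*sqrt(40) = 8*sqrt(10); sqrt(40) = 2*sqrt(10)

-30*sqrt(10) + 7*sqrt(11)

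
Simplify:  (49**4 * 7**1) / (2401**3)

49**4 = 7**8; 7**1 = 7**1; 2401**3 = 7**12
Combine exponents: 7**(-3)

7**(-3)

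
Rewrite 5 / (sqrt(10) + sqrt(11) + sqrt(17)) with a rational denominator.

Group as (sqrt(10) + sqrt(17)) + sqrt(11); multiply by (sqrt(10) + sqrt(17)) - sqrt(11), then rationalise the remaining surd.

(-5*sqrt(1870) + 10*sqrt(17) + 40*sqrt(11) + 45*sqrt(10))/212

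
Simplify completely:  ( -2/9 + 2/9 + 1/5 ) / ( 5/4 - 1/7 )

28/155

Numerator: -2/9 + 2/9 + 1/5 = 1/5
Denominator: 5/4 - 1/7 = 31/28
Divide: (1/5) · (28/31) = 28/155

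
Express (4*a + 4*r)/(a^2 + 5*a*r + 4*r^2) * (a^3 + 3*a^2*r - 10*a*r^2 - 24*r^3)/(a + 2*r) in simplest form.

4*a - 12*r

Factor: 4*a + 4*r = 4*(a + r);  a^2 + 5*a*r + 4*r^2 = (a + 4*r)*(a + r);  a^3 + 3*a^2*r - 10*a*r^2 - 24*r^3 = (a - 3*r)*(a + 4*r)*(a + 2*r)
Cancel the common factors (a + 4*r), (a + r), (a + 2*r).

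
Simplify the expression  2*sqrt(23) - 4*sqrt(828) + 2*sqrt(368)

-14*sqrt(23)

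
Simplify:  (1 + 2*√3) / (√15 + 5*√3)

(-6*√5 - √15 + 5*√3 + 30)/60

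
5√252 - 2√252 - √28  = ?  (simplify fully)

16*√7

5√252 = 30*√7; 2√252 = 12*√7; √28 = 2*√7
Combine: (30 - 12 - 2)·√7 = 16*√7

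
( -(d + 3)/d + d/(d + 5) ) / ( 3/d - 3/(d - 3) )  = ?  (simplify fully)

Numerator: -(d + 3)/d + d/(d + 5) = (-8*d - 15)/(d**2 + 5*d)
Denominator: 3/d - 3/(d - 3) = -9/(d**2 - 3*d)
Divide: ((-8*d - 15)/(d**2 + 5*d)) · (-d**2/9 + d/3) = (8*d**2 - 9*d - 45)/(9*d + 45)

(8*d**2 - 9*d - 45)/(9*d + 45)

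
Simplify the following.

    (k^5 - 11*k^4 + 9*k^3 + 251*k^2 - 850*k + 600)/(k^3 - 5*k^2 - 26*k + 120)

k^2 - 6*k + 5

Factor: k^5 - 11*k^4 + 9*k^3 + 251*k^2 - 850*k + 600 = (k - 4)*(k - 5)*(k + 5)*(k - 1)*(k - 6);  k^3 - 5*k^2 - 26*k + 120 = (k + 5)*(k - 4)*(k - 6)
Cancel the common factors (k - 4), (k - 6), (k + 5).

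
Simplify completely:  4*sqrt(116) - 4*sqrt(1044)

4*sqrt(116) = 8*sqrt(29); 4*sqrt(1044) = 24*sqrt(29)
Combine: (8 - 24)·sqrt(29) = -16*sqrt(29)

-16*sqrt(29)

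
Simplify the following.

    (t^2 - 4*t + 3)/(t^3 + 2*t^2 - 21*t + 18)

Factor: t^2 - 4*t + 3 = (t - 3)*(t - 1);  t^3 + 2*t^2 - 21*t + 18 = (t - 3)*(t - 1)*(t + 6)
Cancel the common factors (t - 3), (t - 1).

1/(t + 6)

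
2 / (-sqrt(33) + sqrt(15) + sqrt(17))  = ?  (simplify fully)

Group as (sqrt(15) + sqrt(17)) - sqrt(33); multiply by (sqrt(15) + sqrt(17)) + sqrt(33), then rationalise the remaining surd.

(2*sqrt(33) + 62*sqrt(17) + 70*sqrt(15) + 12*sqrt(935))/1019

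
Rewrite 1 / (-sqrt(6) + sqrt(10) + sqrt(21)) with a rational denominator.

Group as (sqrt(10) + sqrt(21)) - sqrt(6); multiply by (sqrt(10) + sqrt(21)) + sqrt(6), then rationalise the remaining surd.

(-25*sqrt(6) - 5*sqrt(21) + 17*sqrt(10) + 12*sqrt(35))/215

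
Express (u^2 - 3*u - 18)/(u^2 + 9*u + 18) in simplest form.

Factor: u^2 - 3*u - 18 = (u + 3)*(u - 6);  u^2 + 9*u + 18 = (u + 3)*(u + 6)
Cancel the common factor (u + 3).

(u - 6)/(u + 6)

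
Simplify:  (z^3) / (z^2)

Quotient: z^1

z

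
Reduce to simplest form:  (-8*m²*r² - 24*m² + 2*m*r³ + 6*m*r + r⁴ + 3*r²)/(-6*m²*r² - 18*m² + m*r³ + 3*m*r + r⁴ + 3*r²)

Factor: -8*m²*r² - 24*m² + 2*m*r³ + 6*m*r + r⁴ + 3*r² = (-2*m + r)·(r² + 3)·(4*m + r);  -6*m²*r² - 18*m² + m*r³ + 3*m*r + r⁴ + 3*r² = (-2*m + r)·(3*m + r)·(r² + 3)
Cancel the common factors (r² + 3), (-2*m + r).

(4*m + r)/(3*m + r)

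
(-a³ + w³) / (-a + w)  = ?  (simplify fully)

w^3 - a^3 = (-a + w)(a² + a*w + w²).

a² + a*w + w²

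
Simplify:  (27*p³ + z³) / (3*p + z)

9*p² - 3*p*z + z²

Apply the sum-of-cubes factorisation and cancel (3*p + z).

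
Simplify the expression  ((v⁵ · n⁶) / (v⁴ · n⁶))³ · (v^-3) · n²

Inside the bracket: v¹
Raise to the power 3: v³
Multiply by (v^-3) · n²: add exponents.

n²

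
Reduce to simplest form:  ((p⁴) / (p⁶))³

p^(-6)

Inside the bracket: (p^-2)
Raise to the power 3: (p^-6)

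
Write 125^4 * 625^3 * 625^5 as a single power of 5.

125^4 = 5^12; 625^3 = 5^12; 625^5 = 5^20
Combine exponents: 5^44

5^44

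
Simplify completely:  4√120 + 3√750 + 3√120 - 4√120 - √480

17*√30

4√120 = 8*√30; 3√750 = 15*√30; 3√120 = 6*√30; 4√120 = 8*√30; √480 = 4*√30
Combine: (8 + 15 + 6 - 8 - 4)·√30 = 17*√30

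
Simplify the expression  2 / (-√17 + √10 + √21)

(-7*√17 + 3*√21 + 14*√10 + √3570)/161

Group as (√10 + √21) - √17; multiply by (√10 + √21) + √17, then rationalise the remaining surd.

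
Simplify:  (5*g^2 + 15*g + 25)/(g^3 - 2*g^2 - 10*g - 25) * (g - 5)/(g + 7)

Factor: 5*g^2 + 15*g + 25 = 5*(g^2 + 3*g + 5);  g^3 - 2*g^2 - 10*g - 25 = (g^2 + 3*g + 5)*(g - 5)
Cancel the common factors (g^2 + 3*g + 5), (g - 5).

5/(g + 7)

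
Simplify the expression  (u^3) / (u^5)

Quotient: (u^-2)

u^(-2)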